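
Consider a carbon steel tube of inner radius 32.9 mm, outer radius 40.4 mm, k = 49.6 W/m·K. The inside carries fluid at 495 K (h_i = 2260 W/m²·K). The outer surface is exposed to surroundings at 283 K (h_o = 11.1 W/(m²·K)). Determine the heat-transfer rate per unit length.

Q' = 593 W/m

Series thermal resistances, inner to outer:
  R'_conv,in = 1/(2πr h) = 1/(2π·0.0329·2260) = 0.002141 m·K/W
  R'_carbon steel = ln(0.0404/0.0329)/(2πk) = 0.2054/(2π·49.6) = 6.589×10^-4 m·K/W
  R'_conv,out = 1/(2πr h) = 1/(2π·0.0404·11.1) = 0.3549 m·K/W
ΣR = 0.002141 + 6.589×10^-4 + 0.3549 = 0.3577 m·K/W
Q' = ΔT/ΣR = (495 K − 283 K)/0.3577 = 593 W/m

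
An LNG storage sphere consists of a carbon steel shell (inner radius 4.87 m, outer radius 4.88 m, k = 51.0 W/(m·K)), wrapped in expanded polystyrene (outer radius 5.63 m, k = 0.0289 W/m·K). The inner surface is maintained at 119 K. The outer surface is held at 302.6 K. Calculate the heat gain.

Resistance network (inner→outer):
  R_carbon steel = (1/4.87 − 1/4.88)/(4πk) = 4.208×10^-4/(4π·51.0) = 6.566×10^-7 K/W
  R_expanded polystyrene = (1/4.88 − 1/5.63)/(4πk) = 0.02730/(4π·0.0289) = 0.07517 K/W
ΣR = 6.566×10^-7 + 0.07517 = 0.07517 K/W
Q = ΔT/ΣR = (119 K − 302.6 K)/0.07517 = -2440 W
(Negative Q ⇒ heat flows inward; heat gain = 2440 W.)

Q = 2.44 kW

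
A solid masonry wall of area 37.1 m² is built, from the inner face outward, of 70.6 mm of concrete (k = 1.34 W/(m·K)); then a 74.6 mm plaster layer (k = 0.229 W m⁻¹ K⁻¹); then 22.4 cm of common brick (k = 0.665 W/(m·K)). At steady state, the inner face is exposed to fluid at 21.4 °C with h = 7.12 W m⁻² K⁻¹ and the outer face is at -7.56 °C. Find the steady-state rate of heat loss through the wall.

Q = 1260 W

Resistance network (inner→outer):
  R_conv,in = 1/(hA) = 1/(7.12·37.1) = 0.003786 K/W
  R_concrete = L/(kA) = 0.0706/(1.34·37.1) = 0.001420 K/W
  R_plaster = L/(kA) = 0.0746/(0.229·37.1) = 0.008781 K/W
  R_common brick = L/(kA) = 0.224/(0.665·37.1) = 0.009079 K/W
ΣR = 0.003786 + 0.001420 + 0.008781 + 0.009079 = 0.02307 K/W
Q = ΔT/ΣR = (21.4 °C − -7.56 °C)/0.02307 = 1260 W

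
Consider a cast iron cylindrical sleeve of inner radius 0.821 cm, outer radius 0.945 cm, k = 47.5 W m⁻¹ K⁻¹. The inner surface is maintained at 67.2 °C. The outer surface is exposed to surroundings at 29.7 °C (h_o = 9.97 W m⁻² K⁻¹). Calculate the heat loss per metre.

Series thermal resistances, inner to outer:
  R'_cast iron = ln(0.00945/0.00821)/(2πk) = 0.1407/(2π·47.5) = 4.713×10^-4 m·K/W
  R'_conv,out = 1/(2πr h) = 1/(2π·0.00945·9.97) = 1.689 m·K/W
ΣR = 4.713×10^-4 + 1.689 = 1.689 m·K/W
Q' = ΔT/ΣR = (67.2 °C − 29.7 °C)/1.689 = 22.2 W/m

Q' = 22.2 W/m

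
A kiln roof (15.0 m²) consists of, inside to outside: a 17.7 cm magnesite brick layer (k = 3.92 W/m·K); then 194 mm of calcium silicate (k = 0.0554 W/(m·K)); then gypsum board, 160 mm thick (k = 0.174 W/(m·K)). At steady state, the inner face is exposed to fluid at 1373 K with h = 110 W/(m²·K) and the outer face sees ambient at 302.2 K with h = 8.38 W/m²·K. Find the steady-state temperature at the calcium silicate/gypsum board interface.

Treat each layer as a resistance in series:
  R_conv,in = 1/(hA) = 1/(110·15.0) = 6.061×10^-4 K/W
  R_magnesite brick = L/(kA) = 0.177/(3.92·15.0) = 0.003010 K/W
  R_calcium silicate = L/(kA) = 0.194/(0.0554·15.0) = 0.2335 K/W
  R_gypsum board = L/(kA) = 0.160/(0.174·15.0) = 0.06130 K/W
  R_conv,out = 1/(hA) = 1/(8.38·15.0) = 0.007955 K/W
ΣR = 6.061×10^-4 + 0.003010 + 0.2335 + 0.06130 + 0.007955 = 0.3064 K/W
Q = ΔT/ΣR = (1373 K − 302.2 K)/0.3064 = 3495 W
From the inner boundary to the calcium silicate/gypsum board interface, ΣR_partial = 0.2371 K/W.
T_interface = T_in − Q·ΣR_partial = 1373 K − (3495)(0.2371) = 544 K

T = 544 K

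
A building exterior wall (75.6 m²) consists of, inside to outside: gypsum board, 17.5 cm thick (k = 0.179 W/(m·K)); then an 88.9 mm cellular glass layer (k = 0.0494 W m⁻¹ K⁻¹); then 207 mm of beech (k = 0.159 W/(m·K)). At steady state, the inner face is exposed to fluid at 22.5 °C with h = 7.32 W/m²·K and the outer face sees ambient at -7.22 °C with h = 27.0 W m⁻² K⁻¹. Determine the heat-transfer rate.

Q = 528 W

Treat each layer as a resistance in series:
  R_conv,in = 1/(hA) = 1/(7.32·75.6) = 0.001807 K/W
  R_gypsum board = L/(kA) = 0.175/(0.179·75.6) = 0.01293 K/W
  R_cellular glass = L/(kA) = 0.0889/(0.0494·75.6) = 0.02380 K/W
  R_beech = L/(kA) = 0.207/(0.159·75.6) = 0.01722 K/W
  R_conv,out = 1/(hA) = 1/(27.0·75.6) = 4.899×10^-4 K/W
ΣR = 0.001807 + 0.01293 + 0.02380 + 0.01722 + 4.899×10^-4 = 0.05625 K/W
Q = ΔT/ΣR = (22.5 °C − -7.22 °C)/0.05625 = 528 W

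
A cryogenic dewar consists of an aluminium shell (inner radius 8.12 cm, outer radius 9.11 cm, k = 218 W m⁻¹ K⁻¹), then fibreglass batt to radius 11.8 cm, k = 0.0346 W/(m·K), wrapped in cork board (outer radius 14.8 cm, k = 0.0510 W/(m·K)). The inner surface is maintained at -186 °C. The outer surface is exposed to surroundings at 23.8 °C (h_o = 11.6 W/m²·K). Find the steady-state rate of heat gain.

Q = 24.0 W

Resistance network (inner→outer):
  R_aluminium = (1/0.0812 − 1/0.0911)/(4πk) = 1.338/(4π·218) = 4.885×10^-4 K/W
  R_fibreglass batt = (1/0.0911 − 1/0.118)/(4πk) = 2.502/(4π·0.0346) = 5.755 K/W
  R_cork board = (1/0.118 − 1/0.148)/(4πk) = 1.718/(4π·0.0510) = 2.680 K/W
  R_conv,out = 1/(4πr²h) = 1/(4π·0.148²·11.6) = 0.3132 K/W
ΣR = 4.885×10^-4 + 5.755 + 2.680 + 0.3132 = 8.749 K/W
Q = ΔT/ΣR = (-186 °C − 23.8 °C)/8.749 = -24.0 W
(Negative Q ⇒ heat flows inward; heat gain = 24.0 W.)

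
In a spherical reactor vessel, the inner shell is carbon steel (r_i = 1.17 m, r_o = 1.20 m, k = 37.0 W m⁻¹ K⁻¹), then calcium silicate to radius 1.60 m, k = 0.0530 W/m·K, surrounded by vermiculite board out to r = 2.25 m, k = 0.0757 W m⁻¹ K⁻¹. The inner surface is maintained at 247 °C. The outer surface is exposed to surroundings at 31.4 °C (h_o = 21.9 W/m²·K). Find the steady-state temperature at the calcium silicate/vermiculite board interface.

T = 113 °C

Treat each layer as a resistance in series:
  R_carbon steel = (1/1.17 − 1/1.20)/(4πk) = 0.02137/(4π·37.0) = 4.596×10^-5 K/W
  R_calcium silicate = (1/1.20 − 1/1.60)/(4πk) = 0.2083/(4π·0.0530) = 0.3128 K/W
  R_vermiculite board = (1/1.60 − 1/2.25)/(4πk) = 0.1806/(4π·0.0757) = 0.1898 K/W
  R_conv,out = 1/(4πr²h) = 1/(4π·2.25²·21.9) = 7.178×10^-4 K/W
ΣR = 4.596×10^-5 + 0.3128 + 0.1898 + 7.178×10^-4 = 0.5034 K/W
Q = ΔT/ΣR = (247 °C − 31.4 °C)/0.5034 = 428.3 W
From the inner boundary to the calcium silicate/vermiculite board interface, ΣR_partial = 0.3128 K/W.
T_interface = T_in − Q·ΣR_partial = 247 °C − (428.3)(0.3128) = 113 °C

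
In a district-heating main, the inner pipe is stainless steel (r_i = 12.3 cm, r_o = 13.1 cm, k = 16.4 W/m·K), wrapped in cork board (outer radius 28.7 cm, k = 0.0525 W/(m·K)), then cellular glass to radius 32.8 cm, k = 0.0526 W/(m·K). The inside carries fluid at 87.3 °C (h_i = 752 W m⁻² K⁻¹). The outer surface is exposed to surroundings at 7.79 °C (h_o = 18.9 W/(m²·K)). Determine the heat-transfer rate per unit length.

Q' = 28.3 W/m

Resistance network (inner→outer):
  R'_conv,in = 1/(2πr h) = 1/(2π·0.123·752) = 0.001721 m·K/W
  R'_stainless steel = ln(0.131/0.123)/(2πk) = 0.06301/(2π·16.4) = 6.115×10^-4 m·K/W
  R'_cork board = ln(0.287/0.131)/(2πk) = 0.7843/(2π·0.0525) = 2.378 m·K/W
  R'_cellular glass = ln(0.328/0.287)/(2πk) = 0.1335/(2π·0.0526) = 0.4040 m·K/W
  R'_conv,out = 1/(2πr h) = 1/(2π·0.328·18.9) = 0.02567 m·K/W
ΣR = 0.001721 + 6.115×10^-4 + 2.378 + 0.4040 + 0.02567 = 2.810 m·K/W
Q' = ΔT/ΣR = (87.3 °C − 7.79 °C)/2.810 = 28.3 W/m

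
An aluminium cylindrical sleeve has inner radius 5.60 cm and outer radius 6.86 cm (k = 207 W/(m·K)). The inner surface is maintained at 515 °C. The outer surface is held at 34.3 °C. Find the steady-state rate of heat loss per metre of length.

Q' = 2πk·ΔT/ln(r₂/r₁) = 2π × 207 × 480.7 / ln(0.0686/0.0560) = 3.08×10^6 W/m

Q' = 3080 kW/m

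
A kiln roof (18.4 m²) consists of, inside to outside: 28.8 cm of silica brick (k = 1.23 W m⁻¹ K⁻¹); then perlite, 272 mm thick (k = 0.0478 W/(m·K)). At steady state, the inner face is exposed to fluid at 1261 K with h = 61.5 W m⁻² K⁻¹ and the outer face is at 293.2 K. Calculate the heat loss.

Q = 3.00 kW

Series thermal resistances, inner to outer:
  R_conv,in = 1/(hA) = 1/(61.5·18.4) = 8.837×10^-4 K/W
  R_silica brick = L/(kA) = 0.288/(1.23·18.4) = 0.01273 K/W
  R_perlite = L/(kA) = 0.272/(0.0478·18.4) = 0.3093 K/W
ΣR = 8.837×10^-4 + 0.01273 + 0.3093 = 0.3229 K/W
Q = ΔT/ΣR = (1261 K − 293.2 K)/0.3229 = 3000 W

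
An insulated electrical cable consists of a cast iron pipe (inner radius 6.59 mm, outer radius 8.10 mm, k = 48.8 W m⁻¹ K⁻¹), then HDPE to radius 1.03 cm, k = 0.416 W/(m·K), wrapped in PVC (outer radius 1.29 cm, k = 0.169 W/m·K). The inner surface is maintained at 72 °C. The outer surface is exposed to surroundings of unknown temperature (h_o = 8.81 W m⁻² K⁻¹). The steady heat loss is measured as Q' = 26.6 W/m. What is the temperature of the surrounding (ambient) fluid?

T_out = 26.6 °C

Series resistances:
  R'_cast iron = ln(0.00810/0.00659)/(2πk) = 0.2063/(2π·48.8) = 6.729×10^-4 m·K/W
  R'_HDPE = ln(0.0103/0.00810)/(2πk) = 0.2403/(2π·0.416) = 0.09193 m·K/W
  R'_PVC = ln(0.0129/0.0103)/(2πk) = 0.2251/(2π·0.169) = 0.2120 m·K/W
  R'_conv,out = 1/(2πr h) = 1/(2π·0.0129·8.81) = 1.400 m·K/W
ΣR = 1.705 m·K/W
ΔT = Q'·ΣR = 26.6 × 1.705 = 45.35 K
Heat flows outward, so T_out = T_in − ΔT = 72 − 45.35 = 26.6 °C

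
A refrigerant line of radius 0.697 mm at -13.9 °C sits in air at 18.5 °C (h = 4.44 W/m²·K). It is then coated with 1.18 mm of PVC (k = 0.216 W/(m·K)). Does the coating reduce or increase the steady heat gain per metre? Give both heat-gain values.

Critical radius for a cylinder: r_cr = k/h = 0.0486 m = 4.86 cm.
Outer radius after coating: r₂ = 6.97×10^-4 + 0.00118 = 0.001877 m.
Since r₁ < r_cr and r₂ ≤ r_cr, the coating moves toward the maximum at r_cr — heat gain rises.
Bare: R = 1/(2πr₁h) = 51.43 m·K/W; Q = 32.4/51.43 = 0.630 W/m.
Coated: R = R_cond + R_conv = 19.83 m·K/W; Q = 32.4/19.83 = 1.63 W/m.

increases: 0.630 → 1.63 W/m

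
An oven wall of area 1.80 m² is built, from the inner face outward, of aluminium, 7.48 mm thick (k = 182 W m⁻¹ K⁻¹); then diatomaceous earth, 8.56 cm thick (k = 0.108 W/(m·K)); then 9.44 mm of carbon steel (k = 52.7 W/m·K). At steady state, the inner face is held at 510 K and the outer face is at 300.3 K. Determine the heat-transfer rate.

Resistance network (inner→outer):
  R_aluminium = L/(kA) = 0.00748/(182·1.80) = 2.283×10^-5 K/W
  R_diatomaceous earth = L/(kA) = 0.0856/(0.108·1.80) = 0.4403 K/W
  R_carbon steel = L/(kA) = 0.00944/(52.7·1.80) = 9.952×10^-5 K/W
ΣR = 2.283×10^-5 + 0.4403 + 9.952×10^-5 = 0.4404 K/W
Q = ΔT/ΣR = (510 K − 300.3 K)/0.4404 = 476 W

Q = 476 W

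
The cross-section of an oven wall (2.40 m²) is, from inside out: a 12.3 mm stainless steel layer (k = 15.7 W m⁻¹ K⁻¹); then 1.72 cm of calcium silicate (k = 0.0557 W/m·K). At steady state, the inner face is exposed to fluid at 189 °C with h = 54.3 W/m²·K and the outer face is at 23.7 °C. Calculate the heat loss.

Q = 1210 W

Series thermal resistances, inner to outer:
  R_conv,in = 1/(hA) = 1/(54.3·2.40) = 0.007673 K/W
  R_stainless steel = L/(kA) = 0.0123/(15.7·2.40) = 3.264×10^-4 K/W
  R_calcium silicate = L/(kA) = 0.0172/(0.0557·2.40) = 0.1287 K/W
ΣR = 0.007673 + 3.264×10^-4 + 0.1287 = 0.1367 K/W
Q = ΔT/ΣR = (189 °C − 23.7 °C)/0.1367 = 1210 W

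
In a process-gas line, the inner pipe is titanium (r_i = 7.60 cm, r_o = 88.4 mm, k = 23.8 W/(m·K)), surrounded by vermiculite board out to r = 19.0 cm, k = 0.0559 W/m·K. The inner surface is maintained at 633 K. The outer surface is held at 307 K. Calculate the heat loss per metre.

Treat each layer as a resistance in series:
  R'_titanium = ln(0.0884/0.0760)/(2πk) = 0.1511/(2π·23.8) = 0.001011 m·K/W
  R'_vermiculite board = ln(0.190/0.0884)/(2πk) = 0.7652/(2π·0.0559) = 2.178 m·K/W
ΣR = 0.001011 + 2.178 = 2.179 m·K/W
Q' = ΔT/ΣR = (633 K − 307 K)/2.179 = 150 W/m

Q' = 150 W/m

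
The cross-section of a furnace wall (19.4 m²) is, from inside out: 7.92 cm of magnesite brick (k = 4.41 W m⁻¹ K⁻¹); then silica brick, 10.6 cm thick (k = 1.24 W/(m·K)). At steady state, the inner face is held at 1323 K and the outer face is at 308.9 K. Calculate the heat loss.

Q = 190 kW

Resistance network (inner→outer):
  R_magnesite brick = L/(kA) = 0.0792/(4.41·19.4) = 9.257×10^-4 K/W
  R_silica brick = L/(kA) = 0.106/(1.24·19.4) = 0.004406 K/W
ΣR = 9.257×10^-4 + 0.004406 = 0.005332 K/W
Q = ΔT/ΣR = (1323 K − 308.9 K)/0.005332 = 1.90×10^5 W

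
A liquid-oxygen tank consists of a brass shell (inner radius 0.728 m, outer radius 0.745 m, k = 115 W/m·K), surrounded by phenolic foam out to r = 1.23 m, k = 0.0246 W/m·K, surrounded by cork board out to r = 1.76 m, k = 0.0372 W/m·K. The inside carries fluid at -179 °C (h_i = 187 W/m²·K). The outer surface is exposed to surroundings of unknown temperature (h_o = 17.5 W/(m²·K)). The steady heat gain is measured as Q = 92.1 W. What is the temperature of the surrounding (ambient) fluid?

T_out = 27.1 °C

Sum the resistances:
  R_conv,in = 1/(4πr²h) = 1/(4π·0.728²·187) = 8.029×10^-4 K/W
  R_brass = (1/0.728 − 1/0.745)/(4πk) = 0.03134/(4π·115) = 2.169×10^-5 K/W
  R_phenolic foam = (1/0.745 − 1/1.23)/(4πk) = 0.5293/(4π·0.0246) = 1.712 K/W
  R_cork board = (1/1.23 − 1/1.76)/(4πk) = 0.2448/(4π·0.0372) = 0.5237 K/W
  R_conv,out = 1/(4πr²h) = 1/(4π·1.76²·17.5) = 0.001468 K/W
ΣR = 2.238 K/W
ΔT = Q·ΣR = 92.1 × 2.238 = 206.1 K
Heat flows inward, so T_out = T_in + ΔT = -179 + 206.1 = 27.1 °C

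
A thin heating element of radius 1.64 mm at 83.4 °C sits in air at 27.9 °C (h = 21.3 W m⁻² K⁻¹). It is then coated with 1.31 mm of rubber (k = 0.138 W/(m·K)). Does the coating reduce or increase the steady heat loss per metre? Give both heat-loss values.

Critical radius for a cylinder: r_cr = k/h = 0.00648 m = 0.648 cm.
Outer radius after coating: r₂ = 0.00164 + 0.00131 = 0.00295 m.
Since r₁ < r_cr and r₂ ≤ r_cr, the coating moves toward the maximum at r_cr — heat loss rises.
Bare: R = 1/(2πr₁h) = 4.556 m·K/W; Q = 55.5/4.556 = 12.2 W/m.
Coated: R = R_cond + R_conv = 3.210 m·K/W; Q = 55.5/3.210 = 17.3 W/m.

increases: 12.2 → 17.3 W/m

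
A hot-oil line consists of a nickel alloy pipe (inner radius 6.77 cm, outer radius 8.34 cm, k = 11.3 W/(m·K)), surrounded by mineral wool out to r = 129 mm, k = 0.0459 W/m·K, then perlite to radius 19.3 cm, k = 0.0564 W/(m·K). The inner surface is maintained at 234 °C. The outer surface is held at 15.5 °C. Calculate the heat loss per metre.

Q' = 82.4 W/m

Treat each layer as a resistance in series:
  R'_nickel alloy = ln(0.0834/0.0677)/(2πk) = 0.2086/(2π·11.3) = 0.002937 m·K/W
  R'_mineral wool = ln(0.129/0.0834)/(2πk) = 0.4362/(2π·0.0459) = 1.512 m·K/W
  R'_perlite = ln(0.193/0.129)/(2πk) = 0.4029/(2π·0.0564) = 1.137 m·K/W
ΣR = 0.002937 + 1.512 + 1.137 = 2.652 m·K/W
Q' = ΔT/ΣR = (234 °C − 15.5 °C)/2.652 = 82.4 W/m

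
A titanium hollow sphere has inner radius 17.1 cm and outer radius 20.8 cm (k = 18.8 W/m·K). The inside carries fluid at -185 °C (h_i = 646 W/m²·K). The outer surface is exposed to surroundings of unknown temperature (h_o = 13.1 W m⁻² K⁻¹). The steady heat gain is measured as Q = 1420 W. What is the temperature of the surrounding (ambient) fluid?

Series resistances:
  R_conv,in = 1/(4πr²h) = 1/(4π·0.171²·646) = 0.004213 K/W
  R_titanium = (1/0.171 − 1/0.208)/(4πk) = 1.040/(4π·18.8) = 0.004403 K/W
  R_conv,out = 1/(4πr²h) = 1/(4π·0.208²·13.1) = 0.1404 K/W
ΣR = 0.1490 K/W
ΔT = Q·ΣR = 1420 × 0.1490 = 211.6 K
Heat flows inward, so T_out = T_in + ΔT = -185 + 211.6 = 26.6 °C

T_out = 26.6 °C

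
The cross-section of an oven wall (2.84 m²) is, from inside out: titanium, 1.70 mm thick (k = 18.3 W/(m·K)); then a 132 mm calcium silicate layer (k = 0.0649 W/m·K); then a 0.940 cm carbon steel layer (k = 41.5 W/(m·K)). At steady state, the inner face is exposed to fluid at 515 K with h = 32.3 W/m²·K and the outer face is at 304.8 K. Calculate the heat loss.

Q = 289 W

Series thermal resistances, inner to outer:
  R_conv,in = 1/(hA) = 1/(32.3·2.84) = 0.01090 K/W
  R_titanium = L/(kA) = 0.00170/(18.3·2.84) = 3.271×10^-5 K/W
  R_calcium silicate = L/(kA) = 0.132/(0.0649·2.84) = 0.7162 K/W
  R_carbon steel = L/(kA) = 0.00940/(41.5·2.84) = 7.976×10^-5 K/W
ΣR = 0.01090 + 3.271×10^-5 + 0.7162 + 7.976×10^-5 = 0.7272 K/W
Q = ΔT/ΣR = (515 K − 304.8 K)/0.7272 = 289 W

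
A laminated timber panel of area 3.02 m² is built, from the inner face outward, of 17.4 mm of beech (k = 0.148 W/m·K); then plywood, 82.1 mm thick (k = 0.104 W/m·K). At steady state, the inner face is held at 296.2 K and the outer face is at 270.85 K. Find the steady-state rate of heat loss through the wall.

Treat each layer as a resistance in series:
  R_beech = L/(kA) = 0.0174/(0.148·3.02) = 0.03893 K/W
  R_plywood = L/(kA) = 0.0821/(0.104·3.02) = 0.2614 K/W
ΣR = 0.03893 + 0.2614 = 0.3003 K/W
Q = ΔT/ΣR = (296.2 K − 270.85 K)/0.3003 = 84.4 W

Q = 84.4 W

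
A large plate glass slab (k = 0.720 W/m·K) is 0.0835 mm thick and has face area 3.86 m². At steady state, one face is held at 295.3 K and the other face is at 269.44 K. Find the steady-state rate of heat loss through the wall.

Q = kA·ΔT/L = 0.720 × 3.86 × |295.3 K − 269.44 K| / 8.35×10^-5 = 8.61×10^5 W

Q = 861 kW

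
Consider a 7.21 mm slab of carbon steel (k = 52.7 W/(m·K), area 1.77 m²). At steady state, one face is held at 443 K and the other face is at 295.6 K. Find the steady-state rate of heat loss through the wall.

Q = kA·ΔT/L = 52.7 × 1.77 × |443 K − 295.6 K| / 0.00721 = 1.91×10^6 W

Q = 1910 kW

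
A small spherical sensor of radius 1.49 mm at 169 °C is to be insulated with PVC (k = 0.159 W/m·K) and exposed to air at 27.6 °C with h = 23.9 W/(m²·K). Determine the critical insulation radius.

For a sphere, r_cr = 2k_ins/h = 2·0.159/23.9 = 0.0133 m = 1.33 cm

r_cr = 1.33 cm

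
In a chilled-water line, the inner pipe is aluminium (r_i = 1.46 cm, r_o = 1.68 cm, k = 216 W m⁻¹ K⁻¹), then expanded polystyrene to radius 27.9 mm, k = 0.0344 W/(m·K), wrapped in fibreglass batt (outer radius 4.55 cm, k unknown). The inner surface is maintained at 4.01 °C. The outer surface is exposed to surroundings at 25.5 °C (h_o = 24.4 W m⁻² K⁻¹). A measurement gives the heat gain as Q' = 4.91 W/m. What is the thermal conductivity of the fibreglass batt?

k = 0.0413 W/m·K

ΣR = ΔT/Q' = |4.01 − 25.5|/4.91 = 4.377 m·K/W
Known resistances:
  R'_aluminium = ln(0.0168/0.0146)/(2πk) = 0.1404/(2π·216) = 1.034×10^-4 m·K/W
  R'_expanded polystyrene = ln(0.0279/0.0168)/(2πk) = 0.5072/(2π·0.0344) = 2.347 m·K/W
  R'_conv,out = 1/(2πr h) = 1/(2π·0.0455·24.4) = 0.1434 m·K/W
R_fibreglass batt = ΣR − ΣR_known = 4.377 − 2.491 = 1.886 m·K/W
ln(r₂/r₁)/(2πk) = 1.886 ⇒ k = 0.4891/(2π·1.886) = 0.0413 W/m·K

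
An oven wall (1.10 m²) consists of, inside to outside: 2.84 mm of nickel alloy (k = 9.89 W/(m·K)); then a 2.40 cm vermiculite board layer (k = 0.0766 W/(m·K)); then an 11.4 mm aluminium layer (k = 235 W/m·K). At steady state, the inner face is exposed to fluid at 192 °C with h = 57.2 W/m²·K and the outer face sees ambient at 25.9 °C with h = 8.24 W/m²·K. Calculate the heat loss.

Resistance network (inner→outer):
  R_conv,in = 1/(hA) = 1/(57.2·1.10) = 0.01589 K/W
  R_nickel alloy = L/(kA) = 0.00284/(9.89·1.10) = 2.611×10^-4 K/W
  R_vermiculite board = L/(kA) = 0.0240/(0.0766·1.10) = 0.2848 K/W
  R_aluminium = L/(kA) = 0.0114/(235·1.10) = 4.410×10^-5 K/W
  R_conv,out = 1/(hA) = 1/(8.24·1.10) = 0.1103 K/W
ΣR = 0.01589 + 2.611×10^-4 + 0.2848 + 4.410×10^-5 + 0.1103 = 0.4113 K/W
Q = ΔT/ΣR = (192 °C − 25.9 °C)/0.4113 = 404 W

Q = 404 W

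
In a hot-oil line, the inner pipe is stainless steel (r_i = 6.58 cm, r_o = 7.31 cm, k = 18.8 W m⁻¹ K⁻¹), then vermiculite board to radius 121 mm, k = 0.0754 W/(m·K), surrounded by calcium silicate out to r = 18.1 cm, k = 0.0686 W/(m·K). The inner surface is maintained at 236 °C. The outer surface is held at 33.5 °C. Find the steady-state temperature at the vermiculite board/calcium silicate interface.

Treat each layer as a resistance in series:
  R'_stainless steel = ln(0.0731/0.0658)/(2πk) = 0.1052/(2π·18.8) = 8.907×10^-4 m·K/W
  R'_vermiculite board = ln(0.121/0.0731)/(2πk) = 0.5040/(2π·0.0754) = 1.064 m·K/W
  R'_calcium silicate = ln(0.181/0.121)/(2πk) = 0.4027/(2π·0.0686) = 0.9343 m·K/W
ΣR = 8.907×10^-4 + 1.064 + 0.9343 = 1.999 m·K/W
Q' = ΔT/ΣR = (236 °C − 33.5 °C)/1.999 = 101.3 W/m
From the inner boundary to the vermiculite board/calcium silicate interface, ΣR_partial = 1.065 m·K/W.
T_interface = T_in − Q'·ΣR_partial = 236 °C − (101.3)(1.065) = 128 °C

T = 128 °C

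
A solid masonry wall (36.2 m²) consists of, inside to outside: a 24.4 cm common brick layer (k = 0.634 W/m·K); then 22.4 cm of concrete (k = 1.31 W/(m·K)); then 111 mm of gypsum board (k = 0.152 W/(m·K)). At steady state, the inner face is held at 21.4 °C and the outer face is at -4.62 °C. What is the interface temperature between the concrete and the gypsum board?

Treat each layer as a resistance in series:
  R_common brick = L/(kA) = 0.244/(0.634·36.2) = 0.01063 K/W
  R_concrete = L/(kA) = 0.224/(1.31·36.2) = 0.004724 K/W
  R_gypsum board = L/(kA) = 0.111/(0.152·36.2) = 0.02017 K/W
ΣR = 0.01063 + 0.004724 + 0.02017 = 0.03552 K/W
Q = ΔT/ΣR = (21.4 °C − -4.62 °C)/0.03552 = 732.5 W
From the inner boundary to the concrete/gypsum board interface, ΣR_partial = 0.01535 K/W.
T_interface = T_in − Q·ΣR_partial = 21.4 °C − (732.5)(0.01535) = 10.2 °C

T = 10.2 °C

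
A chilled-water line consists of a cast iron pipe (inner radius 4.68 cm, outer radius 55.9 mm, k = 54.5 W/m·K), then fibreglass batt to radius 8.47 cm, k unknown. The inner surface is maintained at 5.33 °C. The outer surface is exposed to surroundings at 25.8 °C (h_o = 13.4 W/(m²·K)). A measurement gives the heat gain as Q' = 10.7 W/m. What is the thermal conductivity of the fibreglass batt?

ΣR = ΔT/Q' = |5.33 − 25.8|/10.7 = 1.913 m·K/W
Known resistances:
  R'_cast iron = ln(0.0559/0.0468)/(2πk) = 0.1777/(2π·54.5) = 5.189×10^-4 m·K/W
  R'_conv,out = 1/(2πr h) = 1/(2π·0.0847·13.4) = 0.1402 m·K/W
R_fibreglass batt = ΣR − ΣR_known = 1.913 − 0.1407 = 1.772 m·K/W
ln(r₂/r₁)/(2πk) = 1.772 ⇒ k = 0.4156/(2π·1.772) = 0.0373 W/m·K

k = 0.0373 W/m·K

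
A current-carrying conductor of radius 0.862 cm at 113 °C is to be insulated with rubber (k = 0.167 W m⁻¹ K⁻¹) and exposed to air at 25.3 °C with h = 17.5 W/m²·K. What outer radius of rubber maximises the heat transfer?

r_cr = 0.954 cm

For a cylinder, r_cr = k_ins/h = 0.167/17.5 = 0.00954 m = 0.954 cm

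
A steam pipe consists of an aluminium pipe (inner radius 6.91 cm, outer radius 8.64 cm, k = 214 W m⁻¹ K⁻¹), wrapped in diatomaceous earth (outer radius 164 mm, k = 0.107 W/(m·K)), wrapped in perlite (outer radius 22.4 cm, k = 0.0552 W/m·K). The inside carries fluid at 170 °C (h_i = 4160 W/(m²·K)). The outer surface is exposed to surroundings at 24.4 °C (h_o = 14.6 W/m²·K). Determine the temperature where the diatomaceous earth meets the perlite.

T = 97.0 °C

Series thermal resistances, inner to outer:
  R'_conv,in = 1/(2πr h) = 1/(2π·0.0691·4160) = 5.537×10^-4 m·K/W
  R'_aluminium = ln(0.0864/0.0691)/(2πk) = 0.2234/(2π·214) = 1.662×10^-4 m·K/W
  R'_diatomaceous earth = ln(0.164/0.0864)/(2πk) = 0.6409/(2π·0.107) = 0.9533 m·K/W
  R'_perlite = ln(0.224/0.164)/(2πk) = 0.3118/(2π·0.0552) = 0.8989 m·K/W
  R'_conv,out = 1/(2πr h) = 1/(2π·0.224·14.6) = 0.04867 m·K/W
ΣR = 5.537×10^-4 + 1.662×10^-4 + 0.9533 + 0.8989 + 0.04867 = 1.902 m·K/W
Q' = ΔT/ΣR = (170 °C − 24.4 °C)/1.902 = 76.55 W/m
From the inner boundary to the diatomaceous earth/perlite interface, ΣR_partial = 0.9540 m·K/W.
T_interface = T_in − Q'·ΣR_partial = 170 °C − (76.55)(0.9540) = 97.0 °C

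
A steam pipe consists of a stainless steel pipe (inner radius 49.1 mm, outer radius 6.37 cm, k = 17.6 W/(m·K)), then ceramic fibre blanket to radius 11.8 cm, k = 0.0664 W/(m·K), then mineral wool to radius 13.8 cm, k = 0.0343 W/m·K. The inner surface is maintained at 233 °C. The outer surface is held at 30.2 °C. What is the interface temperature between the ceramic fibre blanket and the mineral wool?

T = 97.0 °C

Treat each layer as a resistance in series:
  R'_stainless steel = ln(0.0637/0.0491)/(2πk) = 0.2603/(2π·17.6) = 0.002354 m·K/W
  R'_ceramic fibre blanket = ln(0.118/0.0637)/(2πk) = 0.6165/(2π·0.0664) = 1.478 m·K/W
  R'_mineral wool = ln(0.138/0.118)/(2πk) = 0.1566/(2π·0.0343) = 0.7265 m·K/W
ΣR = 0.002354 + 1.478 + 0.7265 = 2.207 m·K/W
Q' = ΔT/ΣR = (233 °C − 30.2 °C)/2.207 = 91.89 W/m
From the inner boundary to the ceramic fibre blanket/mineral wool interface, ΣR_partial = 1.480 m·K/W.
T_interface = T_in − Q'·ΣR_partial = 233 °C − (91.89)(1.480) = 97.0 °C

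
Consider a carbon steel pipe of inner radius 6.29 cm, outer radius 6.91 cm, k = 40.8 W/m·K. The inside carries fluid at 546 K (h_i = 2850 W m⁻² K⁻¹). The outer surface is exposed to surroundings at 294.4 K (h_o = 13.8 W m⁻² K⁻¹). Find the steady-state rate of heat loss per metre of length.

Q' = 1500 W/m

Series thermal resistances, inner to outer:
  R'_conv,in = 1/(2πr h) = 1/(2π·0.0629·2850) = 8.878×10^-4 m·K/W
  R'_carbon steel = ln(0.0691/0.0629)/(2πk) = 0.09401/(2π·40.8) = 3.667×10^-4 m·K/W
  R'_conv,out = 1/(2πr h) = 1/(2π·0.0691·13.8) = 0.1669 m·K/W
ΣR = 8.878×10^-4 + 3.667×10^-4 + 0.1669 = 0.1682 m·K/W
Q' = ΔT/ΣR = (546 K − 294.4 K)/0.1682 = 1500 W/m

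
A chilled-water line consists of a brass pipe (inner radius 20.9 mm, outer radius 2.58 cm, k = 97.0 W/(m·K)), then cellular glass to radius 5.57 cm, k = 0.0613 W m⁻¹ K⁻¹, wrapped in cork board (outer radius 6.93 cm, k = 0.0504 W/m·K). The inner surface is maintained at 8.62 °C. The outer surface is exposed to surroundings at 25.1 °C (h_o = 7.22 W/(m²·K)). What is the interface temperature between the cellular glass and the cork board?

T = 19.6 °C

Treat each layer as a resistance in series:
  R'_brass = ln(0.0258/0.0209)/(2πk) = 0.2106/(2π·97.0) = 3.456×10^-4 m·K/W
  R'_cellular glass = ln(0.0557/0.0258)/(2πk) = 0.7696/(2π·0.0613) = 1.998 m·K/W
  R'_cork board = ln(0.0693/0.0557)/(2πk) = 0.2185/(2π·0.0504) = 0.6899 m·K/W
  R'_conv,out = 1/(2πr h) = 1/(2π·0.0693·7.22) = 0.3181 m·K/W
ΣR = 3.456×10^-4 + 1.998 + 0.6899 + 0.3181 = 3.006 m·K/W
Q' = ΔT/ΣR = (8.62 °C − 25.1 °C)/3.006 = -5.482 W/m
From the inner boundary to the cellular glass/cork board interface, ΣR_partial = 1.998 m·K/W.
T_interface = T_in − Q'·ΣR_partial = 8.62 °C − (-5.482)(1.998) = 19.6 °C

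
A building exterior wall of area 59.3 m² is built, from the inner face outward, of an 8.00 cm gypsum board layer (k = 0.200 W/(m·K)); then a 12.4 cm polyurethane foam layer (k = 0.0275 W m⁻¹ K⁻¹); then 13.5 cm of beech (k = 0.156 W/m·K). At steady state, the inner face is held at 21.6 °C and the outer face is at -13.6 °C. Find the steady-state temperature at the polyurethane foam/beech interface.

T = -8.32 °C

Treat each layer as a resistance in series:
  R_gypsum board = L/(kA) = 0.0800/(0.200·59.3) = 0.006745 K/W
  R_polyurethane foam = L/(kA) = 0.124/(0.0275·59.3) = 0.07604 K/W
  R_beech = L/(kA) = 0.135/(0.156·59.3) = 0.01459 K/W
ΣR = 0.006745 + 0.07604 + 0.01459 = 0.09738 K/W
Q = ΔT/ΣR = (21.6 °C − -13.6 °C)/0.09738 = 361.5 W
From the inner boundary to the polyurethane foam/beech interface, ΣR_partial = 0.08278 K/W.
T_interface = T_in − Q·ΣR_partial = 21.6 °C − (361.5)(0.08278) = -8.32 °C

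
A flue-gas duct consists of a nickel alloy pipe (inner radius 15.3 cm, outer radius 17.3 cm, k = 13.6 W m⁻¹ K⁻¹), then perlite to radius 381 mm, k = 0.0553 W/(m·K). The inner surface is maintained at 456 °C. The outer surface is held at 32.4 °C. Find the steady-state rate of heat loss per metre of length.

Series thermal resistances, inner to outer:
  R'_nickel alloy = ln(0.173/0.153)/(2πk) = 0.1229/(2π·13.6) = 0.001438 m·K/W
  R'_perlite = ln(0.381/0.173)/(2πk) = 0.7895/(2π·0.0553) = 2.272 m·K/W
ΣR = 0.001438 + 2.272 = 2.273 m·K/W
Q' = ΔT/ΣR = (456 °C − 32.4 °C)/2.273 = 186 W/m

Q' = 186 W/m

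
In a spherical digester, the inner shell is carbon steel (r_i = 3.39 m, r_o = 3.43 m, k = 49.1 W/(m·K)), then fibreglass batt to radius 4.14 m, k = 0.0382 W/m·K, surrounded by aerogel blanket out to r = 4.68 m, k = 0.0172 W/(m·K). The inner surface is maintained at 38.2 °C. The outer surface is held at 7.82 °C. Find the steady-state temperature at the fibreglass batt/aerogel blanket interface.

Series thermal resistances, inner to outer:
  R_carbon steel = (1/3.39 − 1/3.43)/(4πk) = 0.003440/(4π·49.1) = 5.575×10^-6 K/W
  R_fibreglass batt = (1/3.43 − 1/4.14)/(4πk) = 0.05000/(4π·0.0382) = 0.1042 K/W
  R_aerogel blanket = (1/4.14 − 1/4.68)/(4πk) = 0.02787/(4π·0.0172) = 0.1289 K/W
ΣR = 5.575×10^-6 + 0.1042 + 0.1289 = 0.2331 K/W
Q = ΔT/ΣR = (38.2 °C − 7.82 °C)/0.2331 = 130.3 W
From the inner boundary to the fibreglass batt/aerogel blanket interface, ΣR_partial = 0.1042 K/W.
T_interface = T_in − Q·ΣR_partial = 38.2 °C − (130.3)(0.1042) = 24.6 °C

T = 24.6 °C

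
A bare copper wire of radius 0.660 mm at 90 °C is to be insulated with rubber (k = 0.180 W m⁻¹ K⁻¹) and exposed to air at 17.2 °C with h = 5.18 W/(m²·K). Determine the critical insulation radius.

For a cylinder, r_cr = k_ins/h = 0.180/5.18 = 0.0347 m = 3.47 cm

r_cr = 3.47 cm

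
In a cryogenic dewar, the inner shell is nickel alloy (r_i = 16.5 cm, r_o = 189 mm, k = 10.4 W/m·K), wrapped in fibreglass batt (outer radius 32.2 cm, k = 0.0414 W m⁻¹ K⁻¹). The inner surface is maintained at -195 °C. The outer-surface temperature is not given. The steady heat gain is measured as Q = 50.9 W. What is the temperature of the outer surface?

Sum the resistances:
  R_nickel alloy = (1/0.165 − 1/0.189)/(4πk) = 0.7696/(4π·10.4) = 0.005889 K/W
  R_fibreglass batt = (1/0.189 − 1/0.322)/(4πk) = 2.185/(4π·0.0414) = 4.201 K/W
ΣR = 4.207 K/W
ΔT = Q·ΣR = 50.9 × 4.207 = 214.1 K
Heat flows inward, so T_out = T_in + ΔT = -195 + 214.1 = 19.1 °C

T_out = 19.1 °C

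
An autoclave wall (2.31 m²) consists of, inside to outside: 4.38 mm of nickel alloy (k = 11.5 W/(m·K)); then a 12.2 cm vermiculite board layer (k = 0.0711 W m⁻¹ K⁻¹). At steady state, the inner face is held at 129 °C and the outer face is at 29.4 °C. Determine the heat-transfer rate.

Q = 134 W

Series thermal resistances, inner to outer:
  R_nickel alloy = L/(kA) = 0.00438/(11.5·2.31) = 1.649×10^-4 K/W
  R_vermiculite board = L/(kA) = 0.122/(0.0711·2.31) = 0.7428 K/W
ΣR = 1.649×10^-4 + 0.7428 = 0.7430 K/W
Q = ΔT/ΣR = (129 °C − 29.4 °C)/0.7430 = 134 W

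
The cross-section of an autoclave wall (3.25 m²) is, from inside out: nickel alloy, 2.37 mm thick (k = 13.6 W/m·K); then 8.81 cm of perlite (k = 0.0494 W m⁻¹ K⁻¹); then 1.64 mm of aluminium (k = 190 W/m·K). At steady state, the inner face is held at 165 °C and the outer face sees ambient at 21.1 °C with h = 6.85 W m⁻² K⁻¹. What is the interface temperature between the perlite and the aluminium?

Treat each layer as a resistance in series:
  R_nickel alloy = L/(kA) = 0.00237/(13.6·3.25) = 5.362×10^-5 K/W
  R_perlite = L/(kA) = 0.0881/(0.0494·3.25) = 0.5487 K/W
  R_aluminium = L/(kA) = 0.00164/(190·3.25) = 2.656×10^-6 K/W
  R_conv,out = 1/(hA) = 1/(6.85·3.25) = 0.04492 K/W
ΣR = 5.362×10^-5 + 0.5487 + 2.656×10^-6 + 0.04492 = 0.5937 K/W
Q = ΔT/ΣR = (165 °C − 21.1 °C)/0.5937 = 242.4 W
From the inner boundary to the perlite/aluminium interface, ΣR_partial = 0.5488 K/W.
T_interface = T_in − Q·ΣR_partial = 165 °C − (242.4)(0.5488) = 32.0 °C

T = 32.0 °C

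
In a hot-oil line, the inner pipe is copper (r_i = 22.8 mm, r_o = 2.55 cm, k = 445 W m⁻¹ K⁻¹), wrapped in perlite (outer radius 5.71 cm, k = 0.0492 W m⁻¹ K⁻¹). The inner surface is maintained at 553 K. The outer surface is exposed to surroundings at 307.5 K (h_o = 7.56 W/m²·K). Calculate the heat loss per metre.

Q' = 82.5 W/m

Resistance network (inner→outer):
  R'_copper = ln(0.0255/0.0228)/(2πk) = 0.1119/(2π·445) = 4.003×10^-5 m·K/W
  R'_perlite = ln(0.0571/0.0255)/(2πk) = 0.8061/(2π·0.0492) = 2.608 m·K/W
  R'_conv,out = 1/(2πr h) = 1/(2π·0.0571·7.56) = 0.3687 m·K/W
ΣR = 4.003×10^-5 + 2.608 + 0.3687 = 2.977 m·K/W
Q' = ΔT/ΣR = (553 K − 307.5 K)/2.977 = 82.5 W/m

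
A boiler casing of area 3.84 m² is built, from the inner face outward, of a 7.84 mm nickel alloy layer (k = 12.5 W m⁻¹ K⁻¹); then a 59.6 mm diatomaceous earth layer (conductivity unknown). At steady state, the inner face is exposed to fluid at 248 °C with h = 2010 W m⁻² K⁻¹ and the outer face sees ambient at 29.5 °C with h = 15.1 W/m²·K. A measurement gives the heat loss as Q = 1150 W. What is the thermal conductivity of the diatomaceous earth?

k = 0.0900 W/m·K

ΣR = ΔT/Q = |248 − 29.5|/1150 = 0.1900 K/W
Known resistances:
  R_conv,in = 1/(hA) = 1/(2010·3.84) = 1.296×10^-4 K/W
  R_nickel alloy = L/(kA) = 0.00784/(12.5·3.84) = 1.633×10^-4 K/W
  R_conv,out = 1/(hA) = 1/(15.1·3.84) = 0.01725 K/W
R_diatomaceous earth = ΣR − ΣR_known = 0.1900 − 0.01754 = 0.1725 K/W
L/(kA) = 0.1725 ⇒ k = 0.0596/(0.1725·3.84) = 0.0900 W/m·K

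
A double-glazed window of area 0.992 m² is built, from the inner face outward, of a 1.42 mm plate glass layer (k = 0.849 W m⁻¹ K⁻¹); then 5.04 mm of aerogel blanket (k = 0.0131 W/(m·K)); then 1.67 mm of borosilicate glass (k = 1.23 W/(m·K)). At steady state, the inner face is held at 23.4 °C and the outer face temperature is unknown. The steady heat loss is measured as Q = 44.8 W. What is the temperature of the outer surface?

Sum the resistances:
  R_plate glass = L/(kA) = 0.00142/(0.849·0.992) = 0.001686 K/W
  R_aerogel blanket = L/(kA) = 0.00504/(0.0131·0.992) = 0.3878 K/W
  R_borosilicate glass = L/(kA) = 0.00167/(1.23·0.992) = 0.001369 K/W
ΣR = 0.3909 K/W
ΔT = Q·ΣR = 44.8 × 0.3909 = 17.51 K
Heat flows outward, so T_out = T_in − ΔT = 23.4 − 17.51 = 5.89 °C

T_out = 5.89 °C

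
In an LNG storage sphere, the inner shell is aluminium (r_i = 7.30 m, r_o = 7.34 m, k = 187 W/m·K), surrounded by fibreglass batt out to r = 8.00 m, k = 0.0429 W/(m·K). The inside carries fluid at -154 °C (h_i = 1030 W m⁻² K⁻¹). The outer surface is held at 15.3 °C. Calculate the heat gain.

Q = 8120 W

Resistance network (inner→outer):
  R_conv,in = 1/(4πr²h) = 1/(4π·7.30²·1030) = 1.450×10^-6 K/W
  R_aluminium = (1/7.30 − 1/7.34)/(4πk) = 7.465×10^-4/(4π·187) = 3.177×10^-7 K/W
  R_fibreglass batt = (1/7.34 − 1/8.00)/(4πk) = 0.01124/(4π·0.0429) = 0.02085 K/W
ΣR = 1.450×10^-6 + 3.177×10^-7 + 0.02085 = 0.02085 K/W
Q = ΔT/ΣR = (-154 °C − 15.3 °C)/0.02085 = -8120 W
(Negative Q ⇒ heat flows inward; heat gain = 8120 W.)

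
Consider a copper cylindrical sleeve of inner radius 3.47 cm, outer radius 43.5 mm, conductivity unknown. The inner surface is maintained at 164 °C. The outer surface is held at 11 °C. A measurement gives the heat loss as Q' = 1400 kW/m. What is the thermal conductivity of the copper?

k = 329 W/m·K

ΣR = ΔT/Q' = |164 − 11|/1.40×10^6 = 1.093×10^-4 m·K/W
ln(r₂/r₁)/(2πk) = 1.093×10^-4 ⇒ k = 0.2260/(2π·1.093×10^-4) = 329 W/m·K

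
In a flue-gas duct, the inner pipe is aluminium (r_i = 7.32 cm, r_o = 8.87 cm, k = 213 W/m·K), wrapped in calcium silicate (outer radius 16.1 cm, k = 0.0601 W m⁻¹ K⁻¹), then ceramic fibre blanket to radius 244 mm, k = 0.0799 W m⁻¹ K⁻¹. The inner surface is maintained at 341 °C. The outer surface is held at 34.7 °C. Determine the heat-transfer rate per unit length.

Series thermal resistances, inner to outer:
  R'_aluminium = ln(0.0887/0.0732)/(2πk) = 0.1921/(2π·213) = 1.435×10^-4 m·K/W
  R'_calcium silicate = ln(0.161/0.0887)/(2πk) = 0.5961/(2π·0.0601) = 1.579 m·K/W
  R'_ceramic fibre blanket = ln(0.244/0.161)/(2πk) = 0.4158/(2π·0.0799) = 0.8282 m·K/W
ΣR = 1.435×10^-4 + 1.579 + 0.8282 = 2.407 m·K/W
Q' = ΔT/ΣR = (341 °C − 34.7 °C)/2.407 = 127 W/m

Q' = 127 W/m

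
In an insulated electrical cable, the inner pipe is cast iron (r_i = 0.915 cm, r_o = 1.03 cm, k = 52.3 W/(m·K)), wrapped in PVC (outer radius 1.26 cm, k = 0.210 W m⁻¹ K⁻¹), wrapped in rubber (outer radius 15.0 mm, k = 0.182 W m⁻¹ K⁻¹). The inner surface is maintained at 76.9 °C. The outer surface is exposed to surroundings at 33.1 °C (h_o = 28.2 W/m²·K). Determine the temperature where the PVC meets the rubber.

T = 67.1 °C

Resistance network (inner→outer):
  R'_cast iron = ln(0.0103/0.00915)/(2πk) = 0.1184/(2π·52.3) = 3.603×10^-4 m·K/W
  R'_PVC = ln(0.0126/0.0103)/(2πk) = 0.2016/(2π·0.210) = 0.1528 m·K/W
  R'_rubber = ln(0.0150/0.0126)/(2πk) = 0.1744/(2π·0.182) = 0.1525 m·K/W
  R'_conv,out = 1/(2πr h) = 1/(2π·0.0150·28.2) = 0.3763 m·K/W
ΣR = 3.603×10^-4 + 0.1528 + 0.1525 + 0.3763 = 0.6820 m·K/W
Q' = ΔT/ΣR = (76.9 °C − 33.1 °C)/0.6820 = 64.22 W/m
From the inner boundary to the PVC/rubber interface, ΣR_partial = 0.1532 m·K/W.
T_interface = T_in − Q'·ΣR_partial = 76.9 °C − (64.22)(0.1532) = 67.1 °C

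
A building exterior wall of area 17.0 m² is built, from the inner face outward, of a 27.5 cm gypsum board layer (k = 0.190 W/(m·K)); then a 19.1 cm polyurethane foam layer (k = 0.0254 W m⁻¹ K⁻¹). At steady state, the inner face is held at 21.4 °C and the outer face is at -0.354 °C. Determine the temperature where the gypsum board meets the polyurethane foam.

T = 17.9 °C

Resistance network (inner→outer):
  R_gypsum board = L/(kA) = 0.275/(0.190·17.0) = 0.08514 K/W
  R_polyurethane foam = L/(kA) = 0.191/(0.0254·17.0) = 0.4423 K/W
ΣR = 0.08514 + 0.4423 = 0.5274 K/W
Q = ΔT/ΣR = (21.4 °C − -0.354 °C)/0.5274 = 41.25 W
From the inner boundary to the gypsum board/polyurethane foam interface, ΣR_partial = 0.08514 K/W.
T_interface = T_in − Q·ΣR_partial = 21.4 °C − (41.25)(0.08514) = 17.9 °C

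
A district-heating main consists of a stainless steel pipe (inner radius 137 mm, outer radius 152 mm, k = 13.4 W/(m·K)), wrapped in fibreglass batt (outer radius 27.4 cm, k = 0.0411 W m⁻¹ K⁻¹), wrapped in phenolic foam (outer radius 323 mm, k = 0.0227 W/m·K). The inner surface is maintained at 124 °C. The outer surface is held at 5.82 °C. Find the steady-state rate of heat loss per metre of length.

Treat each layer as a resistance in series:
  R'_stainless steel = ln(0.152/0.137)/(2πk) = 0.1039/(2π·13.4) = 0.001234 m·K/W
  R'_fibreglass batt = ln(0.274/0.152)/(2πk) = 0.5892/(2π·0.0411) = 2.282 m·K/W
  R'_phenolic foam = ln(0.323/0.274)/(2πk) = 0.1645/(2π·0.0227) = 1.154 m·K/W
ΣR = 0.001234 + 2.282 + 1.154 = 3.437 m·K/W
Q' = ΔT/ΣR = (124 °C − 5.82 °C)/3.437 = 34.4 W/m

Q' = 34.4 W/m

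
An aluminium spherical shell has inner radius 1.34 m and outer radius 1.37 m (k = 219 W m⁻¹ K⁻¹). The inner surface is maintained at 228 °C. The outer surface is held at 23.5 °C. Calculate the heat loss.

Q = 4πk·ΔT/(1/r₁ − 1/r₂) = 4π × 219 × 204.5 / (1/1.34 − 1/1.37) = 3.44×10^7 W

Q = 34400 kW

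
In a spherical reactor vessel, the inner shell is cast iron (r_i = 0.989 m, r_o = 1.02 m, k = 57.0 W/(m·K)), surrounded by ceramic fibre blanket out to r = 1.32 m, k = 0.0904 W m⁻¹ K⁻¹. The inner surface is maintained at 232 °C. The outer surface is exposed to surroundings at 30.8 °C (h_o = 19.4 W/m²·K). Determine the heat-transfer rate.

Treat each layer as a resistance in series:
  R_cast iron = (1/0.989 − 1/1.02)/(4πk) = 0.03073/(4π·57.0) = 4.290×10^-5 K/W
  R_ceramic fibre blanket = (1/1.02 − 1/1.32)/(4πk) = 0.2228/(4π·0.0904) = 0.1961 K/W
  R_conv,out = 1/(4πr²h) = 1/(4π·1.32²·19.4) = 0.002354 K/W
ΣR = 4.290×10^-5 + 0.1961 + 0.002354 = 0.1985 K/W
Q = ΔT/ΣR = (232 °C − 30.8 °C)/0.1985 = 1010 W

Q = 1010 W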